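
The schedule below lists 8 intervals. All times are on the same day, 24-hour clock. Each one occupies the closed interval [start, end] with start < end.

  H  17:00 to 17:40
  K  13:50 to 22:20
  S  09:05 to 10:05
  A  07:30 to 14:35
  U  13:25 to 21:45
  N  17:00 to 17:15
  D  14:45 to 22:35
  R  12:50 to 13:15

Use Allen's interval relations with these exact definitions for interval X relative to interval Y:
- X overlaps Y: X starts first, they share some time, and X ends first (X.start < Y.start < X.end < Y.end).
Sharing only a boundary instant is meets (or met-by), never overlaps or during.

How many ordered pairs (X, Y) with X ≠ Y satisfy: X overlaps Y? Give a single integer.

5

Checking all 56 ordered pairs for relation 'overlaps'; matching pairs in alphabetical order:
(A, K): A overlaps K ✓
(A, U): A overlaps U ✓
(K, D): K overlaps D ✓
(U, D): U overlaps D ✓
(U, K): U overlaps K ✓
Count: 5.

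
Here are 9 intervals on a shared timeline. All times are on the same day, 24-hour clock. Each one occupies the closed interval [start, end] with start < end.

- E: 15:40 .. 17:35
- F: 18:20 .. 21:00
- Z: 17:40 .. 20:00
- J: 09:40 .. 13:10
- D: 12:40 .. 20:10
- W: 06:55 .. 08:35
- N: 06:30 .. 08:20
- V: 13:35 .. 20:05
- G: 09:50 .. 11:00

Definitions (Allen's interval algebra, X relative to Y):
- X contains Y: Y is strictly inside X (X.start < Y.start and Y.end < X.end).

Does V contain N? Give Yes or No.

No

V = [13:35, 20:05], N = [06:30, 08:20].
Actual relation of V to N: after.
Asked whether 'contains' holds → No.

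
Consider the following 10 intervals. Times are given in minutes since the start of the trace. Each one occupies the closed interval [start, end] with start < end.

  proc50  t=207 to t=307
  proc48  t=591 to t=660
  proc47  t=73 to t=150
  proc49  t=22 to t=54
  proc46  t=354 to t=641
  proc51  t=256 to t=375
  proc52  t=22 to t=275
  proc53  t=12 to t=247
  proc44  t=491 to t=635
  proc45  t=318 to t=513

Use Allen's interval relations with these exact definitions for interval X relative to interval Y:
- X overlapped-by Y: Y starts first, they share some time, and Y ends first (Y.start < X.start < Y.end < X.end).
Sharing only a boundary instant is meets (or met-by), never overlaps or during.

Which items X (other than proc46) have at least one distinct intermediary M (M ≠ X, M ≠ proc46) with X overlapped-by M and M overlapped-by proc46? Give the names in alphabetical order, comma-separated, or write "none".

Target proc46 = [t=354, t=641].
Intermediaries M with M overlapped-by proc46: proc48.
Via proc48 — items with X overlapped-by proc48: none.
Union: none.

none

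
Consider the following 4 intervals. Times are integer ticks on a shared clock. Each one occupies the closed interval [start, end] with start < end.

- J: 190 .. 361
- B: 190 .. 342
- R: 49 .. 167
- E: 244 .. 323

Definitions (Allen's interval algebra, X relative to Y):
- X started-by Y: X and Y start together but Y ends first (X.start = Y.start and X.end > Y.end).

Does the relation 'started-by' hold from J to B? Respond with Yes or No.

J = [190, 361], B = [190, 342].
Actual relation of J to B: started-by.
Asked whether 'started-by' holds → Yes.

Yes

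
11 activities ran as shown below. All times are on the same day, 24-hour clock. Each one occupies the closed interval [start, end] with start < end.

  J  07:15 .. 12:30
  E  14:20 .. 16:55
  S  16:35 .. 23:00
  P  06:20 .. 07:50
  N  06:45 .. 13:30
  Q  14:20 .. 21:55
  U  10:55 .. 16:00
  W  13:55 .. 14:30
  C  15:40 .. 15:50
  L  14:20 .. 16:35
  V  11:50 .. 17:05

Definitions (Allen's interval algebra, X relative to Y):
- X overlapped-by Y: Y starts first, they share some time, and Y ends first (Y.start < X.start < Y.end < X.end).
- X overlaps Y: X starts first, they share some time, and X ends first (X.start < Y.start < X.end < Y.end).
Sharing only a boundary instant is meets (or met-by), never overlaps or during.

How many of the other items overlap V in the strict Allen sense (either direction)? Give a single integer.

5

Target V = [11:50, 17:05].
C [15:40, 15:50] → during → no.
E [14:20, 16:55] → during → no.
J [07:15, 12:30] → overlaps → counts.
L [14:20, 16:35] → during → no.
N [06:45, 13:30] → overlaps → counts.
P [06:20, 07:50] → before → no.
Q [14:20, 21:55] → overlapped-by → counts.
S [16:35, 23:00] → overlapped-by → counts.
U [10:55, 16:00] → overlaps → counts.
W [13:55, 14:30] → during → no.
Total: 5.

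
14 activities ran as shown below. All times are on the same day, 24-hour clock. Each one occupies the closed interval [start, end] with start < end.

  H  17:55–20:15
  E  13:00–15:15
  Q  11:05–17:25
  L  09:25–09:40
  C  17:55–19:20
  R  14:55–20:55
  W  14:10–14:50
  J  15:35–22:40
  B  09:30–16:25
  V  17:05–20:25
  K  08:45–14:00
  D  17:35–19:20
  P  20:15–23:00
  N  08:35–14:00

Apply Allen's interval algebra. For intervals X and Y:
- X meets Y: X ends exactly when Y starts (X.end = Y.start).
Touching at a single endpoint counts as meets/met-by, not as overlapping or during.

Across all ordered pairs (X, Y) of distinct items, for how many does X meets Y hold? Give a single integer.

1

Checking all 182 ordered pairs for relation 'meets'; matching pairs in alphabetical order:
(H, P): H meets P ✓
Count: 1.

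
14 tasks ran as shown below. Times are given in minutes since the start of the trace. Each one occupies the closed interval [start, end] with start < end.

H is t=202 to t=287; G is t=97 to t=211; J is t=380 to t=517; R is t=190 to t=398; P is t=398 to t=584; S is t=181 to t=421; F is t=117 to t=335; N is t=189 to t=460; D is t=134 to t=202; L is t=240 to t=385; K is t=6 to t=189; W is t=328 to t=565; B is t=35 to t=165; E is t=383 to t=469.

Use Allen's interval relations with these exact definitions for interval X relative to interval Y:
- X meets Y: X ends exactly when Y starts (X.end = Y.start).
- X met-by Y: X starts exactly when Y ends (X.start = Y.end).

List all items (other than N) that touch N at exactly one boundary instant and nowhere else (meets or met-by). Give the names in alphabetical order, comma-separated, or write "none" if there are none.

K

Target N = [t=189, t=460].
B [t=35, t=165] → before → no.
D [t=134, t=202] → overlaps → no.
E [t=383, t=469] → overlapped-by → no.
F [t=117, t=335] → overlaps → no.
G [t=97, t=211] → overlaps → no.
H [t=202, t=287] → during → no.
J [t=380, t=517] → overlapped-by → no.
K [t=6, t=189] → meets → yes.
L [t=240, t=385] → during → no.
P [t=398, t=584] → overlapped-by → no.
R [t=190, t=398] → during → no.
S [t=181, t=421] → overlaps → no.
W [t=328, t=565] → overlapped-by → no.
Result: K.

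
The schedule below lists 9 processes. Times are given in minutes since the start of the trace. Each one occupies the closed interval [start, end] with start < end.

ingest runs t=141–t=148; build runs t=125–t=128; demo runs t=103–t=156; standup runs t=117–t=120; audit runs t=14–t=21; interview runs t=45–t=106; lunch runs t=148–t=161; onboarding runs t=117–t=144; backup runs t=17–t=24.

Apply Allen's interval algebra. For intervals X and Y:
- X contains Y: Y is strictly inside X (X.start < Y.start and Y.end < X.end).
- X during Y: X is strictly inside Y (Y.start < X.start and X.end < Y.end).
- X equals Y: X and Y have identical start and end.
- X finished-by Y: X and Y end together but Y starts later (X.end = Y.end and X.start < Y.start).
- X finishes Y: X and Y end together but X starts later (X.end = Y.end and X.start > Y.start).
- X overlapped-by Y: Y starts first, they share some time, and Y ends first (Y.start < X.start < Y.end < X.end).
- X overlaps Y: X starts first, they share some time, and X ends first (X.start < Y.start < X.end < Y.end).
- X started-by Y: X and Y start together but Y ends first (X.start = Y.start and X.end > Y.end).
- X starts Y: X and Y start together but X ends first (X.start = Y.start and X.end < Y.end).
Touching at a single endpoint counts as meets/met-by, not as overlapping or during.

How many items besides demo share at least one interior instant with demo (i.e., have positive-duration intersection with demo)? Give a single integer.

Target demo = [t=103, t=156].
audit [t=14, t=21] → before → no.
backup [t=17, t=24] → before → no.
build [t=125, t=128] → during → counts.
ingest [t=141, t=148] → during → counts.
interview [t=45, t=106] → overlaps → counts.
lunch [t=148, t=161] → overlapped-by → counts.
onboarding [t=117, t=144] → during → counts.
standup [t=117, t=120] → during → counts.
Total: 6.

6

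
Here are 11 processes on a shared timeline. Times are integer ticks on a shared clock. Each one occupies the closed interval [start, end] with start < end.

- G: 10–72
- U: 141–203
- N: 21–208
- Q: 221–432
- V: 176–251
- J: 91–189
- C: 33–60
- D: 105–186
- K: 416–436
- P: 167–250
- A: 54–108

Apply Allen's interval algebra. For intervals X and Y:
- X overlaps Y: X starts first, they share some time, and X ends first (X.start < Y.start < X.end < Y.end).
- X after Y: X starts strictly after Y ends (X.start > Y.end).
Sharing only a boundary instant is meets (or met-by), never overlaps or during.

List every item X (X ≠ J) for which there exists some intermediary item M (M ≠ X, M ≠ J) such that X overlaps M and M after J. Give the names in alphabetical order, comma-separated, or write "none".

P, Q, V

Target J = [91, 189].
Intermediaries M with M after J: K, Q.
Via K — items with X overlaps K: Q.
Via Q — items with X overlaps Q: P, V.
Union: P, Q, V.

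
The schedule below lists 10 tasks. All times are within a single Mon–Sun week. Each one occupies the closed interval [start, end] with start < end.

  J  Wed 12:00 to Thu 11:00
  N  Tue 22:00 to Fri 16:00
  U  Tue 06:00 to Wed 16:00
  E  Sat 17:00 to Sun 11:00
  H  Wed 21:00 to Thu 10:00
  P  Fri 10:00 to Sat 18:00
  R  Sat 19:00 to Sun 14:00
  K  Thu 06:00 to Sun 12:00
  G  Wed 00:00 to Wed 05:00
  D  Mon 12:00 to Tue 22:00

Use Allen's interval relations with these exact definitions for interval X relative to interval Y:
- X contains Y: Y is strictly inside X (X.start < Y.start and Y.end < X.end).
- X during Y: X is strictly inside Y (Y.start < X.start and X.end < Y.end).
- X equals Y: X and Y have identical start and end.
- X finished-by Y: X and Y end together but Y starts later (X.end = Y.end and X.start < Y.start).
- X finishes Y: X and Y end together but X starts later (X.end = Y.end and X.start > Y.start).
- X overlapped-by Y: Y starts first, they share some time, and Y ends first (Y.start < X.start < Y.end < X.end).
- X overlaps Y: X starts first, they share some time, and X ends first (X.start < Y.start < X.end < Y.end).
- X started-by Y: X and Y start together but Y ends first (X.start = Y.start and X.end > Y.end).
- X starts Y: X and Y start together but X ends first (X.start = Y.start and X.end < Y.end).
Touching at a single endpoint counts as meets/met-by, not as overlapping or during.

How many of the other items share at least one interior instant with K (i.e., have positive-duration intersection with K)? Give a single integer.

6

Target K = [Thu 06:00, Sun 12:00].
D [Mon 12:00, Tue 22:00] → before → no.
E [Sat 17:00, Sun 11:00] → during → counts.
G [Wed 00:00, Wed 05:00] → before → no.
H [Wed 21:00, Thu 10:00] → overlaps → counts.
J [Wed 12:00, Thu 11:00] → overlaps → counts.
N [Tue 22:00, Fri 16:00] → overlaps → counts.
P [Fri 10:00, Sat 18:00] → during → counts.
R [Sat 19:00, Sun 14:00] → overlapped-by → counts.
U [Tue 06:00, Wed 16:00] → before → no.
Total: 6.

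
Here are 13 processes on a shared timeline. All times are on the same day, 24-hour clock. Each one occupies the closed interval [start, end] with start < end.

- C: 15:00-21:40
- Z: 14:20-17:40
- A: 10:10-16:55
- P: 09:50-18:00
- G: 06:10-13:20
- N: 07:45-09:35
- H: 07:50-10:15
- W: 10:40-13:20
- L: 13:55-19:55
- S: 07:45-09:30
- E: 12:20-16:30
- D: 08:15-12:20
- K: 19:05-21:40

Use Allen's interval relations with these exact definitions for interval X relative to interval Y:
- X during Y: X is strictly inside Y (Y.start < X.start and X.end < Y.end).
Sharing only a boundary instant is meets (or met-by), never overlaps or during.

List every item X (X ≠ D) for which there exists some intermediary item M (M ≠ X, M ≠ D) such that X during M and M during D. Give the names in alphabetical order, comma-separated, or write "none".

Target D = [08:15, 12:20].
Intermediaries M with M during D: none.
Union: none.

none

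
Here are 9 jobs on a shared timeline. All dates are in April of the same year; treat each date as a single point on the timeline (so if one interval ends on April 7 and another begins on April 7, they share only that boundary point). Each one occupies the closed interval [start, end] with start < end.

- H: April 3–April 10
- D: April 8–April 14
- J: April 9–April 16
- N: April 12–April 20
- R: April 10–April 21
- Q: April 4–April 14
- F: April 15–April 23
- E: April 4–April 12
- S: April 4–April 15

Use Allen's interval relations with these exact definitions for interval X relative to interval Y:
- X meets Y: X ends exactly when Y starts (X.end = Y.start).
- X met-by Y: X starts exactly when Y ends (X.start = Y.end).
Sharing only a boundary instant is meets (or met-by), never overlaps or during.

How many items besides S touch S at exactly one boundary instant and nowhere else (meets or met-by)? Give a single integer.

Target S = [April 4, April 15].
D [April 8, April 14] → during → no.
E [April 4, April 12] → starts → no.
F [April 15, April 23] → met-by → counts.
H [April 3, April 10] → overlaps → no.
J [April 9, April 16] → overlapped-by → no.
N [April 12, April 20] → overlapped-by → no.
Q [April 4, April 14] → starts → no.
R [April 10, April 21] → overlapped-by → no.
Total: 1.

1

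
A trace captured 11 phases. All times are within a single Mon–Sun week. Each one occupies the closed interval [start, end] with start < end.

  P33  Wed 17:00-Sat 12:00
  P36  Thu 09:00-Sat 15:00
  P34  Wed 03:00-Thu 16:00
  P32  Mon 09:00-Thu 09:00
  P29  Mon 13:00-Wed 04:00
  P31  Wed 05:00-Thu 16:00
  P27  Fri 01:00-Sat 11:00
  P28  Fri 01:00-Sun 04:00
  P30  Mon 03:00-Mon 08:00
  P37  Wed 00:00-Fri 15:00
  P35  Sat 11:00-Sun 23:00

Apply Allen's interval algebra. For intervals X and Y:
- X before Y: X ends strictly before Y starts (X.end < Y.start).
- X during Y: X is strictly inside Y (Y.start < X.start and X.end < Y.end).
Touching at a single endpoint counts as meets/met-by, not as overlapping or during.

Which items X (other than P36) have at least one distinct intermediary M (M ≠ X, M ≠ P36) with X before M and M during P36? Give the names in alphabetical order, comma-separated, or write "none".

P29, P30, P31, P32, P34

Target P36 = [Thu 09:00, Sat 15:00].
Intermediaries M with M during P36: P27.
Via P27 — items with X before P27: P29, P30, P31, P32, P34.
Union: P29, P30, P31, P32, P34.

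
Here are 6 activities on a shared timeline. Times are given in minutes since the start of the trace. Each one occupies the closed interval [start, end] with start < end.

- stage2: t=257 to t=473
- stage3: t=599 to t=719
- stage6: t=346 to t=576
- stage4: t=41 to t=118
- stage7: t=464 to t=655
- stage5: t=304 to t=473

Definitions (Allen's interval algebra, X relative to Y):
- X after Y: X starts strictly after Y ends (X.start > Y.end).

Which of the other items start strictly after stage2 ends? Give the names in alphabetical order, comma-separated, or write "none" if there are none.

Target stage2 = [t=257, t=473].
stage3 [t=599, t=719] → after → yes.
stage4 [t=41, t=118] → before → no.
stage5 [t=304, t=473] → finishes → no.
stage6 [t=346, t=576] → overlapped-by → no.
stage7 [t=464, t=655] → overlapped-by → no.
Result: stage3.

stage3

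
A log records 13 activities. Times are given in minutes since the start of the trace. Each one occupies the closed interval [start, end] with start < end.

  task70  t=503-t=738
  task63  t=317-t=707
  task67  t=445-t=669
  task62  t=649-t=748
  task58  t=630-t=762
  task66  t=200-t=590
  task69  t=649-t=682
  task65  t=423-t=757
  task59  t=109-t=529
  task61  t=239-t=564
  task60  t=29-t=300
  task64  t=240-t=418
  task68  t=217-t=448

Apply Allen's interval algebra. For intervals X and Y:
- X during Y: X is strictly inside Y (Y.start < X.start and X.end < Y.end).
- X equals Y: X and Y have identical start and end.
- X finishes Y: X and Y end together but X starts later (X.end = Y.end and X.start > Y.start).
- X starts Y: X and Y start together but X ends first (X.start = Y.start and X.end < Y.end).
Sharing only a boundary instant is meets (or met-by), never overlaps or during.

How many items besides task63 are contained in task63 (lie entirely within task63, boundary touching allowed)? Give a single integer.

2

Target task63 = [t=317, t=707].
task58 [t=630, t=762] → overlapped-by → no.
task59 [t=109, t=529] → overlaps → no.
task60 [t=29, t=300] → before → no.
task61 [t=239, t=564] → overlaps → no.
task62 [t=649, t=748] → overlapped-by → no.
task64 [t=240, t=418] → overlaps → no.
task65 [t=423, t=757] → overlapped-by → no.
task66 [t=200, t=590] → overlaps → no.
task67 [t=445, t=669] → during → counts.
task68 [t=217, t=448] → overlaps → no.
task69 [t=649, t=682] → during → counts.
task70 [t=503, t=738] → overlapped-by → no.
Total: 2.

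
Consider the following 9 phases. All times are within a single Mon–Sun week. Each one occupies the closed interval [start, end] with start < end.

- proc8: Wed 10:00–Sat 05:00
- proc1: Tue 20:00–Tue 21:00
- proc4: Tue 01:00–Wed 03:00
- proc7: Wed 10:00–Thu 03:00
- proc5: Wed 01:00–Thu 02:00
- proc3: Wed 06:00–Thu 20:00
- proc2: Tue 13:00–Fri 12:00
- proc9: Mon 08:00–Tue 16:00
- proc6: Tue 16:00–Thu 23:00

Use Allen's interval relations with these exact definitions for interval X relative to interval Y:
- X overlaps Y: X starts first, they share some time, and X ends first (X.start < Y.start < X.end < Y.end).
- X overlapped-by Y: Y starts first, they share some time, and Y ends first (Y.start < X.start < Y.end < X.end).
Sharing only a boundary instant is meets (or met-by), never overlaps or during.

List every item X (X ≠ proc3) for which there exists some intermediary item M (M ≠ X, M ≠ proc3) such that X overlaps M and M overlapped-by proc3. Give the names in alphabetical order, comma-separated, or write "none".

proc2, proc5, proc6

Target proc3 = [Wed 06:00, Thu 20:00].
Intermediaries M with M overlapped-by proc3: proc8.
Via proc8 — items with X overlaps proc8: proc2, proc5, proc6.
Union: proc2, proc5, proc6.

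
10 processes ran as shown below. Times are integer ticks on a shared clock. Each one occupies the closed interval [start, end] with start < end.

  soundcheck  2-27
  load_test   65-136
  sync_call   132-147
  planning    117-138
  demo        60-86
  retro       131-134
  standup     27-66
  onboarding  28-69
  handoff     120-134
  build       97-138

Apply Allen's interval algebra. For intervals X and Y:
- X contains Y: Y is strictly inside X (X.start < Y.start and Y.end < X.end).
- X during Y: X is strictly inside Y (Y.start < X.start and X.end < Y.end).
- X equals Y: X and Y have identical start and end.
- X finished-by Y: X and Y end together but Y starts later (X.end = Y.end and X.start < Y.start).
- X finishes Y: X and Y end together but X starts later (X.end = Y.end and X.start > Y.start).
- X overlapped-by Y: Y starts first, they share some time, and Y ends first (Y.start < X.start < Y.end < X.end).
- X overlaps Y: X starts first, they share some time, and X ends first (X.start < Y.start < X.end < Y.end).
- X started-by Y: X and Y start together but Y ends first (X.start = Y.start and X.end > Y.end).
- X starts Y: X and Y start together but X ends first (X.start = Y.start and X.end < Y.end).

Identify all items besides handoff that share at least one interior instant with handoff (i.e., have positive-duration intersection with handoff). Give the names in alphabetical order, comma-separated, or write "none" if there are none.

Target handoff = [120, 134].
build [97, 138] → contains → yes.
demo [60, 86] → before → no.
load_test [65, 136] → contains → yes.
onboarding [28, 69] → before → no.
planning [117, 138] → contains → yes.
retro [131, 134] → finishes → yes.
soundcheck [2, 27] → before → no.
standup [27, 66] → before → no.
sync_call [132, 147] → overlapped-by → yes.
Result: build, load_test, planning, retro, sync_call.

build, load_test, planning, retro, sync_call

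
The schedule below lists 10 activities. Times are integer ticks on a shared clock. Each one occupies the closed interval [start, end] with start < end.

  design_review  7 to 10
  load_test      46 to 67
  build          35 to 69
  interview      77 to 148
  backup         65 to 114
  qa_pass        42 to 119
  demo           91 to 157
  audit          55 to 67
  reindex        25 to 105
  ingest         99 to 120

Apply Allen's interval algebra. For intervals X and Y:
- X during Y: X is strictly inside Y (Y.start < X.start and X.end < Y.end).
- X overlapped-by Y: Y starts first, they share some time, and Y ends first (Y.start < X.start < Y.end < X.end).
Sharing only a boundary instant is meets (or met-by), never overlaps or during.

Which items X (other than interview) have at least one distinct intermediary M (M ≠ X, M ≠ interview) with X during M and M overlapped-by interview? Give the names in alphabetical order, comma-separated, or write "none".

ingest

Target interview = [77, 148].
Intermediaries M with M overlapped-by interview: demo.
Via demo — items with X during demo: ingest.
Union: ingest.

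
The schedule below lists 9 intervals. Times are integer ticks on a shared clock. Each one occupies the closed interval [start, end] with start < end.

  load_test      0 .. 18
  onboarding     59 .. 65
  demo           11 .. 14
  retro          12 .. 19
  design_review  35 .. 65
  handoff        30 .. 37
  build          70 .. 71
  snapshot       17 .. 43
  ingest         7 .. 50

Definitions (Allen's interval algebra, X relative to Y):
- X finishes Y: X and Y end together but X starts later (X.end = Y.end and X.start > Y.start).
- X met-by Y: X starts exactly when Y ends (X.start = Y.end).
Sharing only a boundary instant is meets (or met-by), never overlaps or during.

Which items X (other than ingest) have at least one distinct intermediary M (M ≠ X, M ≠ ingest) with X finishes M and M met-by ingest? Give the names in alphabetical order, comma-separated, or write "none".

none

Target ingest = [7, 50].
Intermediaries M with M met-by ingest: none.
Union: none.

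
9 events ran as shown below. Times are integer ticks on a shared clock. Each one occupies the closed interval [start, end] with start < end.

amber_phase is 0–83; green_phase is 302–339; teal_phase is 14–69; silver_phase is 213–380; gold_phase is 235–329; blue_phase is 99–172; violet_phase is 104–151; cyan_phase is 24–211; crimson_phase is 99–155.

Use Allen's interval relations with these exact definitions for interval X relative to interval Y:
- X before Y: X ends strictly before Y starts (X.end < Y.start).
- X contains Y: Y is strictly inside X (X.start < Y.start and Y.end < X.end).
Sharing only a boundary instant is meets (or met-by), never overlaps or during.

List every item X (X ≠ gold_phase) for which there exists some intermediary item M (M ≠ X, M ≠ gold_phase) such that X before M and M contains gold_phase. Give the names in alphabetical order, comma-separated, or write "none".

Target gold_phase = [235, 329].
Intermediaries M with M contains gold_phase: silver_phase.
Via silver_phase — items with X before silver_phase: amber_phase, blue_phase, crimson_phase, cyan_phase, teal_phase, violet_phase.
Union: amber_phase, blue_phase, crimson_phase, cyan_phase, teal_phase, violet_phase.

amber_phase, blue_phase, crimson_phase, cyan_phase, teal_phase, violet_phase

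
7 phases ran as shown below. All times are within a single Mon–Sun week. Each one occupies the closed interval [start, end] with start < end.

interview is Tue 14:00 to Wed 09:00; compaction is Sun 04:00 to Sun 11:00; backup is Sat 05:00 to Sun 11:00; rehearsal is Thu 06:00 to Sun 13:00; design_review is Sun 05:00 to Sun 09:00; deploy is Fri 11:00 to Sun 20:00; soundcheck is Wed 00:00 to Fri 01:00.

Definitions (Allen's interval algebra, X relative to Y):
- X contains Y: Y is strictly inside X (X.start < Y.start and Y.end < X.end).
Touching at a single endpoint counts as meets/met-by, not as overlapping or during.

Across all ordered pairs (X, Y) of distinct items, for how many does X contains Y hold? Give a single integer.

Checking all 42 ordered pairs for relation 'contains'; matching pairs in alphabetical order:
(backup, design_review): backup contains design_review ✓
(compaction, design_review): compaction contains design_review ✓
(deploy, backup): deploy contains backup ✓
(deploy, compaction): deploy contains compaction ✓
(deploy, design_review): deploy contains design_review ✓
(rehearsal, backup): rehearsal contains backup ✓
(rehearsal, compaction): rehearsal contains compaction ✓
(rehearsal, design_review): rehearsal contains design_review ✓
Count: 8.

8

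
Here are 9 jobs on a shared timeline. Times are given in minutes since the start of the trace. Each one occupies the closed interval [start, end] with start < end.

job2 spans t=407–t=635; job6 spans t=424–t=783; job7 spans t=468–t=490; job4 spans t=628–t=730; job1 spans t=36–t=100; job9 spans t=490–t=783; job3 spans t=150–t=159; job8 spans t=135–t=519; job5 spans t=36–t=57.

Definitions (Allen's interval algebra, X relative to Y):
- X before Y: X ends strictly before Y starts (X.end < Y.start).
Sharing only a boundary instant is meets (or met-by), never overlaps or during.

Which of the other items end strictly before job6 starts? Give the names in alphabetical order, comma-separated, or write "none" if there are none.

job1, job3, job5

Target job6 = [t=424, t=783].
job1 [t=36, t=100] → before → yes.
job2 [t=407, t=635] → overlaps → no.
job3 [t=150, t=159] → before → yes.
job4 [t=628, t=730] → during → no.
job5 [t=36, t=57] → before → yes.
job7 [t=468, t=490] → during → no.
job8 [t=135, t=519] → overlaps → no.
job9 [t=490, t=783] → finishes → no.
Result: job1, job3, job5.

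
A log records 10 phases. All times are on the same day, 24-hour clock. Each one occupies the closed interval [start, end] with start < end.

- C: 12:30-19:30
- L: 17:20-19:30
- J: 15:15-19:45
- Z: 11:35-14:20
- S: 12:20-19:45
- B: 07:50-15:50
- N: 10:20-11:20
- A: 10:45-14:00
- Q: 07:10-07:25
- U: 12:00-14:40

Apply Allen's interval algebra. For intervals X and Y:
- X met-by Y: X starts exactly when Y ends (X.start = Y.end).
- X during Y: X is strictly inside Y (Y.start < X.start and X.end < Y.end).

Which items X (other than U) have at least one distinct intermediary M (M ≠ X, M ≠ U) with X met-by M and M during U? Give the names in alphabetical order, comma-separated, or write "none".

none

Target U = [12:00, 14:40].
Intermediaries M with M during U: none.
Union: none.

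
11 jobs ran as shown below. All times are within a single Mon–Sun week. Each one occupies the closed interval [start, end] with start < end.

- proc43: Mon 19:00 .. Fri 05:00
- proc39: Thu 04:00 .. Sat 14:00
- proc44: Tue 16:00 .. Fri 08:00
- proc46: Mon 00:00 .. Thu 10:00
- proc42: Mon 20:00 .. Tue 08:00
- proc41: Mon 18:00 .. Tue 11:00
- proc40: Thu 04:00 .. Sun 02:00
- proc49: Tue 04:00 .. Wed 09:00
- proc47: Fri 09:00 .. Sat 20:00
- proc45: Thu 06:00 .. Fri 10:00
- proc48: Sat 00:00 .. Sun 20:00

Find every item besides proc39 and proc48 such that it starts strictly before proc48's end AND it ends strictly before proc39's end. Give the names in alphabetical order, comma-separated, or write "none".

Conditions: its start is strictly before proc48's end (X.start < Sun 20:00) AND its end is strictly before proc39's end (X.end < Sat 14:00).
proc40: start Thu 04:00 < Sun 20:00? ✓; end Sun 02:00 < Sat 14:00? ✗ → no.
proc41: start Mon 18:00 < Sun 20:00? ✓; end Tue 11:00 < Sat 14:00? ✓ → yes.
proc42: start Mon 20:00 < Sun 20:00? ✓; end Tue 08:00 < Sat 14:00? ✓ → yes.
proc43: start Mon 19:00 < Sun 20:00? ✓; end Fri 05:00 < Sat 14:00? ✓ → yes.
proc44: start Tue 16:00 < Sun 20:00? ✓; end Fri 08:00 < Sat 14:00? ✓ → yes.
proc45: start Thu 06:00 < Sun 20:00? ✓; end Fri 10:00 < Sat 14:00? ✓ → yes.
proc46: start Mon 00:00 < Sun 20:00? ✓; end Thu 10:00 < Sat 14:00? ✓ → yes.
proc47: start Fri 09:00 < Sun 20:00? ✓; end Sat 20:00 < Sat 14:00? ✗ → no.
proc49: start Tue 04:00 < Sun 20:00? ✓; end Wed 09:00 < Sat 14:00? ✓ → yes.
Result: proc41, proc42, proc43, proc44, proc45, proc46, proc49.

proc41, proc42, proc43, proc44, proc45, proc46, proc49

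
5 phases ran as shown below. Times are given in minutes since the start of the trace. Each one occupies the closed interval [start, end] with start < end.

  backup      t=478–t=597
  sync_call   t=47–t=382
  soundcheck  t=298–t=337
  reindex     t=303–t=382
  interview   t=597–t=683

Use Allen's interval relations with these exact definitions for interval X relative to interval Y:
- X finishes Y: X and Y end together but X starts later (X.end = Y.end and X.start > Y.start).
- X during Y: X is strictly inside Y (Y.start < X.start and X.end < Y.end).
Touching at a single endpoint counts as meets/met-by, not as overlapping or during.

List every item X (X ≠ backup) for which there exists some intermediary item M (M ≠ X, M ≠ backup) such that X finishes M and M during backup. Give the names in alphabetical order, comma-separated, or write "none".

none

Target backup = [t=478, t=597].
Intermediaries M with M during backup: none.
Union: none.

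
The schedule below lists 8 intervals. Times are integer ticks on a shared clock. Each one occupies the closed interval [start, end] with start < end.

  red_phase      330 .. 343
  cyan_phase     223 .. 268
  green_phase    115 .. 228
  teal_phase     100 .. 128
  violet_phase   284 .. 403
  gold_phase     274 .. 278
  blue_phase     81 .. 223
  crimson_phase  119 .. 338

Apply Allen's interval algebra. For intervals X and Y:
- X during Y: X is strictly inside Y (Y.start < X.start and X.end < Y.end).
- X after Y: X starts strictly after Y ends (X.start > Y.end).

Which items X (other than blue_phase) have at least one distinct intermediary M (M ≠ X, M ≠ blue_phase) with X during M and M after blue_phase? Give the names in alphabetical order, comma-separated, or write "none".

Target blue_phase = [81, 223].
Intermediaries M with M after blue_phase: gold_phase, red_phase, violet_phase.
Via gold_phase — items with X during gold_phase: none.
Via red_phase — items with X during red_phase: none.
Via violet_phase — items with X during violet_phase: red_phase.
Union: red_phase.

red_phase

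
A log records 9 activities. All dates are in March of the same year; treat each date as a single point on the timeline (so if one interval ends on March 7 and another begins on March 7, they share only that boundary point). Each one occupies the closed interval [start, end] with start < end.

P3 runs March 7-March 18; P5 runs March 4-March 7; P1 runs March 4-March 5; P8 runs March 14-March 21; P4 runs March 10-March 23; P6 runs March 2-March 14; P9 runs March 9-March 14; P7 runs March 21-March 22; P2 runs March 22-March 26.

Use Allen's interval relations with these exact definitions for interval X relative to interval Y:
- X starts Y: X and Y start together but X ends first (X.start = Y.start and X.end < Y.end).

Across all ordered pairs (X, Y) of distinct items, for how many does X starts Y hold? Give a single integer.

Checking all 72 ordered pairs for relation 'starts'; matching pairs in alphabetical order:
(P1, P5): P1 starts P5 ✓
Count: 1.

1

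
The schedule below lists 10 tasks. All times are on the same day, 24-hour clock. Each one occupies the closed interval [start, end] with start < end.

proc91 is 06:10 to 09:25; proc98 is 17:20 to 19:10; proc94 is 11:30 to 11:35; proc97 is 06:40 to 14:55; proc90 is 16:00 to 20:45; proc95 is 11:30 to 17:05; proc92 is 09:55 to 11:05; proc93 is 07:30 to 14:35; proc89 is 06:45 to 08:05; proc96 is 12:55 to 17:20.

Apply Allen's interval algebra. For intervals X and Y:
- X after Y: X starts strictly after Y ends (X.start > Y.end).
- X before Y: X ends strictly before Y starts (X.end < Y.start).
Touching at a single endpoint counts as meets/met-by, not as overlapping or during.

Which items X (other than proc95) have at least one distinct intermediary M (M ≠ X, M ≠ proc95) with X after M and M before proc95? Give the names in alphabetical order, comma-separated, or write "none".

Target proc95 = [11:30, 17:05].
Intermediaries M with M before proc95: proc89, proc91, proc92.
Via proc89 — items with X after proc89: proc90, proc92, proc94, proc96, proc98.
Via proc91 — items with X after proc91: proc90, proc92, proc94, proc96, proc98.
Via proc92 — items with X after proc92: proc90, proc94, proc96, proc98.
Union: proc90, proc92, proc94, proc96, proc98.

proc90, proc92, proc94, proc96, proc98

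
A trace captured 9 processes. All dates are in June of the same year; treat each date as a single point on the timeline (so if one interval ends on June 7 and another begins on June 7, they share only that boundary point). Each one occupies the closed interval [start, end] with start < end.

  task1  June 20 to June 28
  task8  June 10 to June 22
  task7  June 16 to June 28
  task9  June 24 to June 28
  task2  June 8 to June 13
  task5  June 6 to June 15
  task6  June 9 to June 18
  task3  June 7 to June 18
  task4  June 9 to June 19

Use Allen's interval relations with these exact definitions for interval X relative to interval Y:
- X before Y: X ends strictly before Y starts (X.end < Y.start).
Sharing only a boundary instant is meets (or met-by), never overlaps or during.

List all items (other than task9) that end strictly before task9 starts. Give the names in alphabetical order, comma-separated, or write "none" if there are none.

Target task9 = [June 24, June 28].
task1 [June 20, June 28] → finished-by → no.
task2 [June 8, June 13] → before → yes.
task3 [June 7, June 18] → before → yes.
task4 [June 9, June 19] → before → yes.
task5 [June 6, June 15] → before → yes.
task6 [June 9, June 18] → before → yes.
task7 [June 16, June 28] → finished-by → no.
task8 [June 10, June 22] → before → yes.
Result: task2, task3, task4, task5, task6, task8.

task2, task3, task4, task5, task6, task8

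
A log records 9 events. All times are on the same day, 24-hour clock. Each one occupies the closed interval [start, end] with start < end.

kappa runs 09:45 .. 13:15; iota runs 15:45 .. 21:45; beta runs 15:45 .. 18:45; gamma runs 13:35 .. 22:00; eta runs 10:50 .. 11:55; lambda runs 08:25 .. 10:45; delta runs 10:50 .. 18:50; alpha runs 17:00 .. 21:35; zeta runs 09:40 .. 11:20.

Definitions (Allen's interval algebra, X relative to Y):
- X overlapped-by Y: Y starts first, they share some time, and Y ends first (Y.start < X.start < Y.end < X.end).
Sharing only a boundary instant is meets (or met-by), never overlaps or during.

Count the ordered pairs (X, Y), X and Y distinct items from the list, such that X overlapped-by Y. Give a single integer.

10

Checking all 72 ordered pairs for relation 'overlapped-by'; matching pairs in alphabetical order:
(alpha, beta): alpha overlapped-by beta ✓
(alpha, delta): alpha overlapped-by delta ✓
(delta, kappa): delta overlapped-by kappa ✓
(delta, zeta): delta overlapped-by zeta ✓
(eta, zeta): eta overlapped-by zeta ✓
(gamma, delta): gamma overlapped-by delta ✓
(iota, delta): iota overlapped-by delta ✓
(kappa, lambda): kappa overlapped-by lambda ✓
(kappa, zeta): kappa overlapped-by zeta ✓
(zeta, lambda): zeta overlapped-by lambda ✓
Count: 10.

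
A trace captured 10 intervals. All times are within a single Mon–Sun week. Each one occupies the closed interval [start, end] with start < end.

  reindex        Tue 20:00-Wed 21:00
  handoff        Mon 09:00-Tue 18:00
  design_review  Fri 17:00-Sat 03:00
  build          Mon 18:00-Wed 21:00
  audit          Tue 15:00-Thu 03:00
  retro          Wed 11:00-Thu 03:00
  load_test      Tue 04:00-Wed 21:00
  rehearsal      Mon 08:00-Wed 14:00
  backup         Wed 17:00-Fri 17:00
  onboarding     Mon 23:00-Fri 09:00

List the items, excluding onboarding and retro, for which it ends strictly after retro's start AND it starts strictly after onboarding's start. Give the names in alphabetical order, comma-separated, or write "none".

Conditions: its end is strictly after retro's start (X.end > Wed 11:00) AND its start is strictly after onboarding's start (X.start > Mon 23:00).
audit: end Thu 03:00 > Wed 11:00? ✓; start Tue 15:00 > Mon 23:00? ✓ → yes.
backup: end Fri 17:00 > Wed 11:00? ✓; start Wed 17:00 > Mon 23:00? ✓ → yes.
build: end Wed 21:00 > Wed 11:00? ✓; start Mon 18:00 > Mon 23:00? ✗ → no.
design_review: end Sat 03:00 > Wed 11:00? ✓; start Fri 17:00 > Mon 23:00? ✓ → yes.
handoff: end Tue 18:00 > Wed 11:00? ✗; start Mon 09:00 > Mon 23:00? ✗ → no.
load_test: end Wed 21:00 > Wed 11:00? ✓; start Tue 04:00 > Mon 23:00? ✓ → yes.
rehearsal: end Wed 14:00 > Wed 11:00? ✓; start Mon 08:00 > Mon 23:00? ✗ → no.
reindex: end Wed 21:00 > Wed 11:00? ✓; start Tue 20:00 > Mon 23:00? ✓ → yes.
Result: audit, backup, design_review, load_test, reindex.

audit, backup, design_review, load_test, reindex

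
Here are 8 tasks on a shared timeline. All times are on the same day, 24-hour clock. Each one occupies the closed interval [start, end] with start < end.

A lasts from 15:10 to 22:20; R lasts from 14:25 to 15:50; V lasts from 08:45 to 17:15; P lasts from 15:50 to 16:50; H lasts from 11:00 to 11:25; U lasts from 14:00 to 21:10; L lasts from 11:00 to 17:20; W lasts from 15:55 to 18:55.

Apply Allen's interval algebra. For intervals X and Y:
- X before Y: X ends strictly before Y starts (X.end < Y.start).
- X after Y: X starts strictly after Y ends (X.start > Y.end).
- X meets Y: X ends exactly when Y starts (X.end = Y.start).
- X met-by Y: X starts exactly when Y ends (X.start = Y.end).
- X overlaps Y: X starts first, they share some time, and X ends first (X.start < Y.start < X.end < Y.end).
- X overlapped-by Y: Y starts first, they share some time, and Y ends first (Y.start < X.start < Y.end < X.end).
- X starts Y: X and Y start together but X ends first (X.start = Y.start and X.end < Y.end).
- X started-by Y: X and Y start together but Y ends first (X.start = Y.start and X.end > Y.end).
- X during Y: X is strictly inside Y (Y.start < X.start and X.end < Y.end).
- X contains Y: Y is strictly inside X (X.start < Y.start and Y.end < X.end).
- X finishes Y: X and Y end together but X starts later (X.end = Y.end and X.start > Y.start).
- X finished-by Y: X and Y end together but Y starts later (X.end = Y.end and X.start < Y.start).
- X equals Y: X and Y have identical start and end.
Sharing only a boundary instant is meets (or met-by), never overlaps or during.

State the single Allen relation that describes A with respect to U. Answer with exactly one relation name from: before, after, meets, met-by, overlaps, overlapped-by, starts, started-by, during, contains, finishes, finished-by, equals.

A = [15:10, 22:20]; U = [14:00, 21:10].
Compare endpoints: A.start > U.start, A.start < U.end, A.end > U.start, A.end > U.end.
That pattern is 'overlapped-by'.

overlapped-by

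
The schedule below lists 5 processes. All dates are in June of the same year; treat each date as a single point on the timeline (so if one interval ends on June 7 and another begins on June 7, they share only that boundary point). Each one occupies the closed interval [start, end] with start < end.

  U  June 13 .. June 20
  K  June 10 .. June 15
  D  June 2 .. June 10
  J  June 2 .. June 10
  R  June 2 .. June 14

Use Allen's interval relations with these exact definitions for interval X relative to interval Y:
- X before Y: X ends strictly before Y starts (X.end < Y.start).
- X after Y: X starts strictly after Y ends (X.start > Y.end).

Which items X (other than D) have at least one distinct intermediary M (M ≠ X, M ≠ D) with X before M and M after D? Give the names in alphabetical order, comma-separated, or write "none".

Target D = [June 2, June 10].
Intermediaries M with M after D: U.
Via U — items with X before U: J.
Union: J.

J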